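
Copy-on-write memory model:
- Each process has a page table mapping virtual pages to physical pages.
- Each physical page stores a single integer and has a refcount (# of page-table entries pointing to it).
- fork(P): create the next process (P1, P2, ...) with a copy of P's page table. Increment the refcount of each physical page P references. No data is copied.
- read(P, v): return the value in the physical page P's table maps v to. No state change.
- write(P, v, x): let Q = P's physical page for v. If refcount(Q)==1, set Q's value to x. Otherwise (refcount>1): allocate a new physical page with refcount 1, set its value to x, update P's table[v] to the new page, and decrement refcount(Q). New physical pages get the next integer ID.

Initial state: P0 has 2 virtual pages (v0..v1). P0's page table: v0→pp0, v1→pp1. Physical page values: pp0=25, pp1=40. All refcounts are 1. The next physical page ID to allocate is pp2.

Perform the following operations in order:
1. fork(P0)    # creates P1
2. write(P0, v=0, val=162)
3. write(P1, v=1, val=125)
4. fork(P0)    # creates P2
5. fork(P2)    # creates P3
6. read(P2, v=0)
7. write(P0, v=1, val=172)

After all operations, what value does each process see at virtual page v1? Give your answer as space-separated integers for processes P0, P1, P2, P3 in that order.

Op 1: fork(P0) -> P1. 2 ppages; refcounts: pp0:2 pp1:2
Op 2: write(P0, v0, 162). refcount(pp0)=2>1 -> COPY to pp2. 3 ppages; refcounts: pp0:1 pp1:2 pp2:1
Op 3: write(P1, v1, 125). refcount(pp1)=2>1 -> COPY to pp3. 4 ppages; refcounts: pp0:1 pp1:1 pp2:1 pp3:1
Op 4: fork(P0) -> P2. 4 ppages; refcounts: pp0:1 pp1:2 pp2:2 pp3:1
Op 5: fork(P2) -> P3. 4 ppages; refcounts: pp0:1 pp1:3 pp2:3 pp3:1
Op 6: read(P2, v0) -> 162. No state change.
Op 7: write(P0, v1, 172). refcount(pp1)=3>1 -> COPY to pp4. 5 ppages; refcounts: pp0:1 pp1:2 pp2:3 pp3:1 pp4:1
P0: v1 -> pp4 = 172
P1: v1 -> pp3 = 125
P2: v1 -> pp1 = 40
P3: v1 -> pp1 = 40

Answer: 172 125 40 40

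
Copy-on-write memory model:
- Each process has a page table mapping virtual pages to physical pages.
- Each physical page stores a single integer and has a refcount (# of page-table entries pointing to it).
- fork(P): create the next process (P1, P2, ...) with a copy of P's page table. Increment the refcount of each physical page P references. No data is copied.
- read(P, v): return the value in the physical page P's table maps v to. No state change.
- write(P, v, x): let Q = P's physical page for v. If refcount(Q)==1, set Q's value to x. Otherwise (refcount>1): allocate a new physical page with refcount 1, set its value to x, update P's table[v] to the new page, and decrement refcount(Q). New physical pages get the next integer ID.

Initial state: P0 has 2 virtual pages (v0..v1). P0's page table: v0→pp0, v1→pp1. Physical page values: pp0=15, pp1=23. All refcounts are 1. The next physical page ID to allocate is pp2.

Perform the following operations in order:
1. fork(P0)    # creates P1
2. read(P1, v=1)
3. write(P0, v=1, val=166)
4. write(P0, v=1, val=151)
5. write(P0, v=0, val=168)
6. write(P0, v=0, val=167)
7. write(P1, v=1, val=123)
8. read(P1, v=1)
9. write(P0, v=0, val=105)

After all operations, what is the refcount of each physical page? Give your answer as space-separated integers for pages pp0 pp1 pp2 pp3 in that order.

Answer: 1 1 1 1

Derivation:
Op 1: fork(P0) -> P1. 2 ppages; refcounts: pp0:2 pp1:2
Op 2: read(P1, v1) -> 23. No state change.
Op 3: write(P0, v1, 166). refcount(pp1)=2>1 -> COPY to pp2. 3 ppages; refcounts: pp0:2 pp1:1 pp2:1
Op 4: write(P0, v1, 151). refcount(pp2)=1 -> write in place. 3 ppages; refcounts: pp0:2 pp1:1 pp2:1
Op 5: write(P0, v0, 168). refcount(pp0)=2>1 -> COPY to pp3. 4 ppages; refcounts: pp0:1 pp1:1 pp2:1 pp3:1
Op 6: write(P0, v0, 167). refcount(pp3)=1 -> write in place. 4 ppages; refcounts: pp0:1 pp1:1 pp2:1 pp3:1
Op 7: write(P1, v1, 123). refcount(pp1)=1 -> write in place. 4 ppages; refcounts: pp0:1 pp1:1 pp2:1 pp3:1
Op 8: read(P1, v1) -> 123. No state change.
Op 9: write(P0, v0, 105). refcount(pp3)=1 -> write in place. 4 ppages; refcounts: pp0:1 pp1:1 pp2:1 pp3:1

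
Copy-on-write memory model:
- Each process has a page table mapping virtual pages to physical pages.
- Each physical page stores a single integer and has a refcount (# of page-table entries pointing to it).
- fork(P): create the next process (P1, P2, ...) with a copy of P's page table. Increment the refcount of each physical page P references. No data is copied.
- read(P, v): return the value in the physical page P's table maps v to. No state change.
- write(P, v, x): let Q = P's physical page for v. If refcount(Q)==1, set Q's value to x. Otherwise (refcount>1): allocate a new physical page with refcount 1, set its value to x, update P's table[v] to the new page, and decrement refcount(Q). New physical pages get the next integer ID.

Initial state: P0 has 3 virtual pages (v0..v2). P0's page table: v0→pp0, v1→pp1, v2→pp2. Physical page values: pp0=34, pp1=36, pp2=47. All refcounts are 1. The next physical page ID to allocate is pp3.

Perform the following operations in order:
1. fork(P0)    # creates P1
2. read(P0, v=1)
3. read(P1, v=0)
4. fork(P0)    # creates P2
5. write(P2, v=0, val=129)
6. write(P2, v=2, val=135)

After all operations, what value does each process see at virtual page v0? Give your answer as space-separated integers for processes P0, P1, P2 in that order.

Op 1: fork(P0) -> P1. 3 ppages; refcounts: pp0:2 pp1:2 pp2:2
Op 2: read(P0, v1) -> 36. No state change.
Op 3: read(P1, v0) -> 34. No state change.
Op 4: fork(P0) -> P2. 3 ppages; refcounts: pp0:3 pp1:3 pp2:3
Op 5: write(P2, v0, 129). refcount(pp0)=3>1 -> COPY to pp3. 4 ppages; refcounts: pp0:2 pp1:3 pp2:3 pp3:1
Op 6: write(P2, v2, 135). refcount(pp2)=3>1 -> COPY to pp4. 5 ppages; refcounts: pp0:2 pp1:3 pp2:2 pp3:1 pp4:1
P0: v0 -> pp0 = 34
P1: v0 -> pp0 = 34
P2: v0 -> pp3 = 129

Answer: 34 34 129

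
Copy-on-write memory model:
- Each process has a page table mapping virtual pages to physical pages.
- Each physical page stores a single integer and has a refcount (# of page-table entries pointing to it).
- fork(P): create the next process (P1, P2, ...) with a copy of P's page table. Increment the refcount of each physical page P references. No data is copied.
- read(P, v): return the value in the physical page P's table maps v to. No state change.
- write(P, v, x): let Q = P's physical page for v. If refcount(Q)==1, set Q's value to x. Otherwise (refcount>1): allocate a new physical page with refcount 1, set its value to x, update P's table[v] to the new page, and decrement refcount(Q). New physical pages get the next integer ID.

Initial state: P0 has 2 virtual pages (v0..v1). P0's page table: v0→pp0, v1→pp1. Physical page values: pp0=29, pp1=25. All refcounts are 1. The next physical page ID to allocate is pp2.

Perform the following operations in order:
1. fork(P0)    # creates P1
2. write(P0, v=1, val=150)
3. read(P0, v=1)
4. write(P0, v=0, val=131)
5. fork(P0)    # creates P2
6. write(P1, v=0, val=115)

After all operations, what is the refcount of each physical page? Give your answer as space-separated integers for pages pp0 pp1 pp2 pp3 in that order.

Op 1: fork(P0) -> P1. 2 ppages; refcounts: pp0:2 pp1:2
Op 2: write(P0, v1, 150). refcount(pp1)=2>1 -> COPY to pp2. 3 ppages; refcounts: pp0:2 pp1:1 pp2:1
Op 3: read(P0, v1) -> 150. No state change.
Op 4: write(P0, v0, 131). refcount(pp0)=2>1 -> COPY to pp3. 4 ppages; refcounts: pp0:1 pp1:1 pp2:1 pp3:1
Op 5: fork(P0) -> P2. 4 ppages; refcounts: pp0:1 pp1:1 pp2:2 pp3:2
Op 6: write(P1, v0, 115). refcount(pp0)=1 -> write in place. 4 ppages; refcounts: pp0:1 pp1:1 pp2:2 pp3:2

Answer: 1 1 2 2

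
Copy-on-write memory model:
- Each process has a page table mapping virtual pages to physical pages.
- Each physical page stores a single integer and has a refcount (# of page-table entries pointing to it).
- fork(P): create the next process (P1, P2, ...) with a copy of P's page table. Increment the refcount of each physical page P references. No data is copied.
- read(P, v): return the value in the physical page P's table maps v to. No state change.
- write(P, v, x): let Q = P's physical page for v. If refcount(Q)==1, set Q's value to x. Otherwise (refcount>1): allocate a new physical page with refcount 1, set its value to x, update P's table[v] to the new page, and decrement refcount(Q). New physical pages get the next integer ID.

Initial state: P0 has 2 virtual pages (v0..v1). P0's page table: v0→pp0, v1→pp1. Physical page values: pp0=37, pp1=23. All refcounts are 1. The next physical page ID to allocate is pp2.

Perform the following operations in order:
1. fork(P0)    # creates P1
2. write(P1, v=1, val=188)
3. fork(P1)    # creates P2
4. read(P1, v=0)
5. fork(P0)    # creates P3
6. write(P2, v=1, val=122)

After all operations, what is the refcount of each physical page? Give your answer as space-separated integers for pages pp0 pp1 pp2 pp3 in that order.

Op 1: fork(P0) -> P1. 2 ppages; refcounts: pp0:2 pp1:2
Op 2: write(P1, v1, 188). refcount(pp1)=2>1 -> COPY to pp2. 3 ppages; refcounts: pp0:2 pp1:1 pp2:1
Op 3: fork(P1) -> P2. 3 ppages; refcounts: pp0:3 pp1:1 pp2:2
Op 4: read(P1, v0) -> 37. No state change.
Op 5: fork(P0) -> P3. 3 ppages; refcounts: pp0:4 pp1:2 pp2:2
Op 6: write(P2, v1, 122). refcount(pp2)=2>1 -> COPY to pp3. 4 ppages; refcounts: pp0:4 pp1:2 pp2:1 pp3:1

Answer: 4 2 1 1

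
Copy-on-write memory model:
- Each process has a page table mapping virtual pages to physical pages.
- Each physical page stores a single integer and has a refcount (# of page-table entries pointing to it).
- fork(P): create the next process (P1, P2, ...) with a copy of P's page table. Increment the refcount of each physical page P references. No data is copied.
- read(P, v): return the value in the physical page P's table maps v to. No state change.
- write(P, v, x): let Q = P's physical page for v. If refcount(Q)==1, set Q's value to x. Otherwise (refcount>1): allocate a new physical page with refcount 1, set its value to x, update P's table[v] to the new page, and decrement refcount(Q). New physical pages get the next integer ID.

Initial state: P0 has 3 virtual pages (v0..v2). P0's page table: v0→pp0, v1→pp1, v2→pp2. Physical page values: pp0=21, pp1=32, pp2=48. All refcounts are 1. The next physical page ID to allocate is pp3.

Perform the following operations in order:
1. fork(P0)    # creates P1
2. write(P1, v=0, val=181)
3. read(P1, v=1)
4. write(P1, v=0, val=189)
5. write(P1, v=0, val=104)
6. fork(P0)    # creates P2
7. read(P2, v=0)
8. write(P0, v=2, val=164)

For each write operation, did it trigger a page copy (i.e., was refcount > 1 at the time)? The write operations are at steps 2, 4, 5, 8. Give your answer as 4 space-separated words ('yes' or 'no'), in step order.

Op 1: fork(P0) -> P1. 3 ppages; refcounts: pp0:2 pp1:2 pp2:2
Op 2: write(P1, v0, 181). refcount(pp0)=2>1 -> COPY to pp3. 4 ppages; refcounts: pp0:1 pp1:2 pp2:2 pp3:1
Op 3: read(P1, v1) -> 32. No state change.
Op 4: write(P1, v0, 189). refcount(pp3)=1 -> write in place. 4 ppages; refcounts: pp0:1 pp1:2 pp2:2 pp3:1
Op 5: write(P1, v0, 104). refcount(pp3)=1 -> write in place. 4 ppages; refcounts: pp0:1 pp1:2 pp2:2 pp3:1
Op 6: fork(P0) -> P2. 4 ppages; refcounts: pp0:2 pp1:3 pp2:3 pp3:1
Op 7: read(P2, v0) -> 21. No state change.
Op 8: write(P0, v2, 164). refcount(pp2)=3>1 -> COPY to pp4. 5 ppages; refcounts: pp0:2 pp1:3 pp2:2 pp3:1 pp4:1

yes no no yes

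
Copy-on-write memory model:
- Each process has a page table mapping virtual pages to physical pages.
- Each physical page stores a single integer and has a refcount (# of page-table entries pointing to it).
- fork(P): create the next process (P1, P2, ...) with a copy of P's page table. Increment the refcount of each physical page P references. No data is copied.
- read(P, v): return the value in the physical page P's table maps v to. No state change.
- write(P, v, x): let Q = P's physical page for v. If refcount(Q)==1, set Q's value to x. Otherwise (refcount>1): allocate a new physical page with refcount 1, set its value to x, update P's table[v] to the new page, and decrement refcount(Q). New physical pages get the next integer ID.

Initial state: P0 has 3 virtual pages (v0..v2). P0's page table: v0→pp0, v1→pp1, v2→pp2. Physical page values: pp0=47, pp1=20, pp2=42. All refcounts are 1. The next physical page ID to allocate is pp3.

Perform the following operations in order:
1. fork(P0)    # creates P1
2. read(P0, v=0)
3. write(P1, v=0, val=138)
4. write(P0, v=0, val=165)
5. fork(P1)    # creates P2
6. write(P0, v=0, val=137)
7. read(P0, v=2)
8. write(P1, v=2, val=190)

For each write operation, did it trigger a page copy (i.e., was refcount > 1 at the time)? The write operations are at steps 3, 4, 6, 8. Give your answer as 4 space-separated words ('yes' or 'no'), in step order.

Op 1: fork(P0) -> P1. 3 ppages; refcounts: pp0:2 pp1:2 pp2:2
Op 2: read(P0, v0) -> 47. No state change.
Op 3: write(P1, v0, 138). refcount(pp0)=2>1 -> COPY to pp3. 4 ppages; refcounts: pp0:1 pp1:2 pp2:2 pp3:1
Op 4: write(P0, v0, 165). refcount(pp0)=1 -> write in place. 4 ppages; refcounts: pp0:1 pp1:2 pp2:2 pp3:1
Op 5: fork(P1) -> P2. 4 ppages; refcounts: pp0:1 pp1:3 pp2:3 pp3:2
Op 6: write(P0, v0, 137). refcount(pp0)=1 -> write in place. 4 ppages; refcounts: pp0:1 pp1:3 pp2:3 pp3:2
Op 7: read(P0, v2) -> 42. No state change.
Op 8: write(P1, v2, 190). refcount(pp2)=3>1 -> COPY to pp4. 5 ppages; refcounts: pp0:1 pp1:3 pp2:2 pp3:2 pp4:1

yes no no yes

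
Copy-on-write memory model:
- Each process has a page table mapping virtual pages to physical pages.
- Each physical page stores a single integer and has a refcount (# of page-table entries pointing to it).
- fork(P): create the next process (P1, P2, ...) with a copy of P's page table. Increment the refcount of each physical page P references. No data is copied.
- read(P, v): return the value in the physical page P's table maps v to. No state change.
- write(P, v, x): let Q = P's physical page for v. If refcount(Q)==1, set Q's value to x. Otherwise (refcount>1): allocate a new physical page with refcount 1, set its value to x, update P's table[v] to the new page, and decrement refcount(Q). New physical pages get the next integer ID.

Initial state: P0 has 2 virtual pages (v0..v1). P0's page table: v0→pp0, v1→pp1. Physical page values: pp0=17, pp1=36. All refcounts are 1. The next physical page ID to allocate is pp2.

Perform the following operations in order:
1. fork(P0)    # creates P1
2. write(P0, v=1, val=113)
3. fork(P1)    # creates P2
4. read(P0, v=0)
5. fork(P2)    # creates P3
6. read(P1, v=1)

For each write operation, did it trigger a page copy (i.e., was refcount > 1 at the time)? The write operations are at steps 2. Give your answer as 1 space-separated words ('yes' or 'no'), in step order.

Op 1: fork(P0) -> P1. 2 ppages; refcounts: pp0:2 pp1:2
Op 2: write(P0, v1, 113). refcount(pp1)=2>1 -> COPY to pp2. 3 ppages; refcounts: pp0:2 pp1:1 pp2:1
Op 3: fork(P1) -> P2. 3 ppages; refcounts: pp0:3 pp1:2 pp2:1
Op 4: read(P0, v0) -> 17. No state change.
Op 5: fork(P2) -> P3. 3 ppages; refcounts: pp0:4 pp1:3 pp2:1
Op 6: read(P1, v1) -> 36. No state change.

yes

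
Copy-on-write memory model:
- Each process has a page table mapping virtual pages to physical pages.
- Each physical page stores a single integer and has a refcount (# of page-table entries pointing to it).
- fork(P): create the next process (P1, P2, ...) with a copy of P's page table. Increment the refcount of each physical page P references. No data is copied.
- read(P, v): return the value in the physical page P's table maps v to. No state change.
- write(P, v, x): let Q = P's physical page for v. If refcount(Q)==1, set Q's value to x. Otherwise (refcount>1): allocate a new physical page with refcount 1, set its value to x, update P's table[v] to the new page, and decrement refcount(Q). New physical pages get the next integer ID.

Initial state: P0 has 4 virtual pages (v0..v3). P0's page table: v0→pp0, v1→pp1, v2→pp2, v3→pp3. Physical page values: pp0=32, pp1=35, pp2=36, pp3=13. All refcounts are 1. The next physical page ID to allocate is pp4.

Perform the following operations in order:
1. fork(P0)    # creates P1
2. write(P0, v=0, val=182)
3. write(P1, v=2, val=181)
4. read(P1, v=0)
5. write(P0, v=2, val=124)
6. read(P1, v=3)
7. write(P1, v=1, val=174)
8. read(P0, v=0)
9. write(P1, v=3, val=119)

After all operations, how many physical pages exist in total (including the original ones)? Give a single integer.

Answer: 8

Derivation:
Op 1: fork(P0) -> P1. 4 ppages; refcounts: pp0:2 pp1:2 pp2:2 pp3:2
Op 2: write(P0, v0, 182). refcount(pp0)=2>1 -> COPY to pp4. 5 ppages; refcounts: pp0:1 pp1:2 pp2:2 pp3:2 pp4:1
Op 3: write(P1, v2, 181). refcount(pp2)=2>1 -> COPY to pp5. 6 ppages; refcounts: pp0:1 pp1:2 pp2:1 pp3:2 pp4:1 pp5:1
Op 4: read(P1, v0) -> 32. No state change.
Op 5: write(P0, v2, 124). refcount(pp2)=1 -> write in place. 6 ppages; refcounts: pp0:1 pp1:2 pp2:1 pp3:2 pp4:1 pp5:1
Op 6: read(P1, v3) -> 13. No state change.
Op 7: write(P1, v1, 174). refcount(pp1)=2>1 -> COPY to pp6. 7 ppages; refcounts: pp0:1 pp1:1 pp2:1 pp3:2 pp4:1 pp5:1 pp6:1
Op 8: read(P0, v0) -> 182. No state change.
Op 9: write(P1, v3, 119). refcount(pp3)=2>1 -> COPY to pp7. 8 ppages; refcounts: pp0:1 pp1:1 pp2:1 pp3:1 pp4:1 pp5:1 pp6:1 pp7:1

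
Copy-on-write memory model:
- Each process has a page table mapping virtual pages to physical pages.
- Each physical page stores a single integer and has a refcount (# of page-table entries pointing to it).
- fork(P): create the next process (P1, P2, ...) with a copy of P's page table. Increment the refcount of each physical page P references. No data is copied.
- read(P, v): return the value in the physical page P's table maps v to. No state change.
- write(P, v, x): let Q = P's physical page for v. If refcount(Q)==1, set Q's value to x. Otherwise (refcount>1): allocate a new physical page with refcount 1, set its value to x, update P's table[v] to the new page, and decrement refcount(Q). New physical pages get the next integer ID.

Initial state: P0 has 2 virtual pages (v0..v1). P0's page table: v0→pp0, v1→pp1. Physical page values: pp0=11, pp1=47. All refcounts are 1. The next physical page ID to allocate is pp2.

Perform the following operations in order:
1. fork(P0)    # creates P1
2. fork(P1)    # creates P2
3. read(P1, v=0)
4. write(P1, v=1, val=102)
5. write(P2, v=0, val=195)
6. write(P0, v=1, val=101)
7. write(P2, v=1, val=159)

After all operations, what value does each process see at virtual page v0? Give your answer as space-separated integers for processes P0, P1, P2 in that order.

Op 1: fork(P0) -> P1. 2 ppages; refcounts: pp0:2 pp1:2
Op 2: fork(P1) -> P2. 2 ppages; refcounts: pp0:3 pp1:3
Op 3: read(P1, v0) -> 11. No state change.
Op 4: write(P1, v1, 102). refcount(pp1)=3>1 -> COPY to pp2. 3 ppages; refcounts: pp0:3 pp1:2 pp2:1
Op 5: write(P2, v0, 195). refcount(pp0)=3>1 -> COPY to pp3. 4 ppages; refcounts: pp0:2 pp1:2 pp2:1 pp3:1
Op 6: write(P0, v1, 101). refcount(pp1)=2>1 -> COPY to pp4. 5 ppages; refcounts: pp0:2 pp1:1 pp2:1 pp3:1 pp4:1
Op 7: write(P2, v1, 159). refcount(pp1)=1 -> write in place. 5 ppages; refcounts: pp0:2 pp1:1 pp2:1 pp3:1 pp4:1
P0: v0 -> pp0 = 11
P1: v0 -> pp0 = 11
P2: v0 -> pp3 = 195

Answer: 11 11 195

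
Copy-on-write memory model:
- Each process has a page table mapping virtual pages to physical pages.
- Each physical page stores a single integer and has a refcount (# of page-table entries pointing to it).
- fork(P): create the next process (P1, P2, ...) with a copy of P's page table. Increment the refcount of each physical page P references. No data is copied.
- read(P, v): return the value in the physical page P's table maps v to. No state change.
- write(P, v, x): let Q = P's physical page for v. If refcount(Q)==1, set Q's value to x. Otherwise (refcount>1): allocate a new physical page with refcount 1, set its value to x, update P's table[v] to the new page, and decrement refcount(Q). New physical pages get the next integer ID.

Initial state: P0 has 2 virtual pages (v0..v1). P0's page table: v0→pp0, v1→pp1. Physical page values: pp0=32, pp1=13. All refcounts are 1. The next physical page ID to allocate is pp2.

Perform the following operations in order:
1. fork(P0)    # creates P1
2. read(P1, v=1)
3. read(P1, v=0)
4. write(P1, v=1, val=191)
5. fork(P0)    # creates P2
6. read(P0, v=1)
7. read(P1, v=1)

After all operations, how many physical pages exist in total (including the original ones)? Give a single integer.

Answer: 3

Derivation:
Op 1: fork(P0) -> P1. 2 ppages; refcounts: pp0:2 pp1:2
Op 2: read(P1, v1) -> 13. No state change.
Op 3: read(P1, v0) -> 32. No state change.
Op 4: write(P1, v1, 191). refcount(pp1)=2>1 -> COPY to pp2. 3 ppages; refcounts: pp0:2 pp1:1 pp2:1
Op 5: fork(P0) -> P2. 3 ppages; refcounts: pp0:3 pp1:2 pp2:1
Op 6: read(P0, v1) -> 13. No state change.
Op 7: read(P1, v1) -> 191. No state change.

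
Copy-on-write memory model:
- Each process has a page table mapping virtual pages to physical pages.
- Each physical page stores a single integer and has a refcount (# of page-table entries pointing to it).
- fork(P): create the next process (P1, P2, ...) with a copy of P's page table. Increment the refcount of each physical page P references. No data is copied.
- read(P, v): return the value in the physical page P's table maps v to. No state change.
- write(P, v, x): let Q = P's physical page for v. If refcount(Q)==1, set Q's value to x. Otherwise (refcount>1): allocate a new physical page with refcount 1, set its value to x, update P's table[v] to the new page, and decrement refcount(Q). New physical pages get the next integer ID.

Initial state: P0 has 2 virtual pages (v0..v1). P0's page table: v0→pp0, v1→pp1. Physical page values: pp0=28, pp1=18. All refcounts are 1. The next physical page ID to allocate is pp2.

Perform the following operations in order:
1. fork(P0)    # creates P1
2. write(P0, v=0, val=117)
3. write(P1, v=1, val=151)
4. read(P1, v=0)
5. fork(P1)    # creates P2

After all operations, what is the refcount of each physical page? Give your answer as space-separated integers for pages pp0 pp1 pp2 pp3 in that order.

Answer: 2 1 1 2

Derivation:
Op 1: fork(P0) -> P1. 2 ppages; refcounts: pp0:2 pp1:2
Op 2: write(P0, v0, 117). refcount(pp0)=2>1 -> COPY to pp2. 3 ppages; refcounts: pp0:1 pp1:2 pp2:1
Op 3: write(P1, v1, 151). refcount(pp1)=2>1 -> COPY to pp3. 4 ppages; refcounts: pp0:1 pp1:1 pp2:1 pp3:1
Op 4: read(P1, v0) -> 28. No state change.
Op 5: fork(P1) -> P2. 4 ppages; refcounts: pp0:2 pp1:1 pp2:1 pp3:2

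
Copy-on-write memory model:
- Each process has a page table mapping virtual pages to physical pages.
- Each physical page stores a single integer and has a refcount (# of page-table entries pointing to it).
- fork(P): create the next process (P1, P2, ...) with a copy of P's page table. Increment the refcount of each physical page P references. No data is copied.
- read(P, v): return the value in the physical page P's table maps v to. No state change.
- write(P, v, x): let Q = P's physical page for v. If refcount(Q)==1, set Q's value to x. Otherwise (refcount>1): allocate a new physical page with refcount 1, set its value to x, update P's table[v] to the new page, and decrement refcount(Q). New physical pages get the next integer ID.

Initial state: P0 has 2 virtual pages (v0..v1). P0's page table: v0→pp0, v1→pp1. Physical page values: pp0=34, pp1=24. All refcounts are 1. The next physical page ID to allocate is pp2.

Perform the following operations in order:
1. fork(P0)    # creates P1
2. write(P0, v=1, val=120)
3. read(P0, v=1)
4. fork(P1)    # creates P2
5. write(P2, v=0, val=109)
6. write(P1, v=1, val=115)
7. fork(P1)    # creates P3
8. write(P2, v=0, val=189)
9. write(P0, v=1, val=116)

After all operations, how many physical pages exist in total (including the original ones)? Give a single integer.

Op 1: fork(P0) -> P1. 2 ppages; refcounts: pp0:2 pp1:2
Op 2: write(P0, v1, 120). refcount(pp1)=2>1 -> COPY to pp2. 3 ppages; refcounts: pp0:2 pp1:1 pp2:1
Op 3: read(P0, v1) -> 120. No state change.
Op 4: fork(P1) -> P2. 3 ppages; refcounts: pp0:3 pp1:2 pp2:1
Op 5: write(P2, v0, 109). refcount(pp0)=3>1 -> COPY to pp3. 4 ppages; refcounts: pp0:2 pp1:2 pp2:1 pp3:1
Op 6: write(P1, v1, 115). refcount(pp1)=2>1 -> COPY to pp4. 5 ppages; refcounts: pp0:2 pp1:1 pp2:1 pp3:1 pp4:1
Op 7: fork(P1) -> P3. 5 ppages; refcounts: pp0:3 pp1:1 pp2:1 pp3:1 pp4:2
Op 8: write(P2, v0, 189). refcount(pp3)=1 -> write in place. 5 ppages; refcounts: pp0:3 pp1:1 pp2:1 pp3:1 pp4:2
Op 9: write(P0, v1, 116). refcount(pp2)=1 -> write in place. 5 ppages; refcounts: pp0:3 pp1:1 pp2:1 pp3:1 pp4:2

Answer: 5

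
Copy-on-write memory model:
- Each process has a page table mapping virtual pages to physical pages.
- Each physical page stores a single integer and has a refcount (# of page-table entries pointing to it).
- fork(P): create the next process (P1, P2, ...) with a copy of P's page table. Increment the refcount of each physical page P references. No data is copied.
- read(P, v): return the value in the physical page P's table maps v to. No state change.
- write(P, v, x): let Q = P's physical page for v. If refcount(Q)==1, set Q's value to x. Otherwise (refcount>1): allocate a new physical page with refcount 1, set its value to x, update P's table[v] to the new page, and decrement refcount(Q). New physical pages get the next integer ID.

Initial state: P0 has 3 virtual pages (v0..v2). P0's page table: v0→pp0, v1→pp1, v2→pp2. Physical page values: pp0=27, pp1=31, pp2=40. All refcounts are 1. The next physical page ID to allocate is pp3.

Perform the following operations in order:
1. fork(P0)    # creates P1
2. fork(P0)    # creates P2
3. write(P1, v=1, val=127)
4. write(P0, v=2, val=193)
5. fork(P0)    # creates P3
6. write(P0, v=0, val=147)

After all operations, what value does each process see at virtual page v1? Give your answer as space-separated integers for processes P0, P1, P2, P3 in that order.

Answer: 31 127 31 31

Derivation:
Op 1: fork(P0) -> P1. 3 ppages; refcounts: pp0:2 pp1:2 pp2:2
Op 2: fork(P0) -> P2. 3 ppages; refcounts: pp0:3 pp1:3 pp2:3
Op 3: write(P1, v1, 127). refcount(pp1)=3>1 -> COPY to pp3. 4 ppages; refcounts: pp0:3 pp1:2 pp2:3 pp3:1
Op 4: write(P0, v2, 193). refcount(pp2)=3>1 -> COPY to pp4. 5 ppages; refcounts: pp0:3 pp1:2 pp2:2 pp3:1 pp4:1
Op 5: fork(P0) -> P3. 5 ppages; refcounts: pp0:4 pp1:3 pp2:2 pp3:1 pp4:2
Op 6: write(P0, v0, 147). refcount(pp0)=4>1 -> COPY to pp5. 6 ppages; refcounts: pp0:3 pp1:3 pp2:2 pp3:1 pp4:2 pp5:1
P0: v1 -> pp1 = 31
P1: v1 -> pp3 = 127
P2: v1 -> pp1 = 31
P3: v1 -> pp1 = 31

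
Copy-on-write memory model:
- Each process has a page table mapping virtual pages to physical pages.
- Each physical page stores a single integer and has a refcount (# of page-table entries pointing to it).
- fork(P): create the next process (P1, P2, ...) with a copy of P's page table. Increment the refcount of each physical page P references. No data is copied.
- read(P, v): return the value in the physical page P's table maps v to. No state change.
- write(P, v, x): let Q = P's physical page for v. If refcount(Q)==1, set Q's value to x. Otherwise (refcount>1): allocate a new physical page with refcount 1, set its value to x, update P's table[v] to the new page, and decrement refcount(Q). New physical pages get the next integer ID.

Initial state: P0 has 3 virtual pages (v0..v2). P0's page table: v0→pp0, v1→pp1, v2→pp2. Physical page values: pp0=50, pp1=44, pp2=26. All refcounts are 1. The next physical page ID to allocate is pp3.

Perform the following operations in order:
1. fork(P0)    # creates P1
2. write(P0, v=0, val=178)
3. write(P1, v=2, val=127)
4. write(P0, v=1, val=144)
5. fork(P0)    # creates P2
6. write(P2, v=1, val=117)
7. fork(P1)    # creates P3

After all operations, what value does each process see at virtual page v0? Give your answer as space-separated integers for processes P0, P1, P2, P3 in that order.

Op 1: fork(P0) -> P1. 3 ppages; refcounts: pp0:2 pp1:2 pp2:2
Op 2: write(P0, v0, 178). refcount(pp0)=2>1 -> COPY to pp3. 4 ppages; refcounts: pp0:1 pp1:2 pp2:2 pp3:1
Op 3: write(P1, v2, 127). refcount(pp2)=2>1 -> COPY to pp4. 5 ppages; refcounts: pp0:1 pp1:2 pp2:1 pp3:1 pp4:1
Op 4: write(P0, v1, 144). refcount(pp1)=2>1 -> COPY to pp5. 6 ppages; refcounts: pp0:1 pp1:1 pp2:1 pp3:1 pp4:1 pp5:1
Op 5: fork(P0) -> P2. 6 ppages; refcounts: pp0:1 pp1:1 pp2:2 pp3:2 pp4:1 pp5:2
Op 6: write(P2, v1, 117). refcount(pp5)=2>1 -> COPY to pp6. 7 ppages; refcounts: pp0:1 pp1:1 pp2:2 pp3:2 pp4:1 pp5:1 pp6:1
Op 7: fork(P1) -> P3. 7 ppages; refcounts: pp0:2 pp1:2 pp2:2 pp3:2 pp4:2 pp5:1 pp6:1
P0: v0 -> pp3 = 178
P1: v0 -> pp0 = 50
P2: v0 -> pp3 = 178
P3: v0 -> pp0 = 50

Answer: 178 50 178 50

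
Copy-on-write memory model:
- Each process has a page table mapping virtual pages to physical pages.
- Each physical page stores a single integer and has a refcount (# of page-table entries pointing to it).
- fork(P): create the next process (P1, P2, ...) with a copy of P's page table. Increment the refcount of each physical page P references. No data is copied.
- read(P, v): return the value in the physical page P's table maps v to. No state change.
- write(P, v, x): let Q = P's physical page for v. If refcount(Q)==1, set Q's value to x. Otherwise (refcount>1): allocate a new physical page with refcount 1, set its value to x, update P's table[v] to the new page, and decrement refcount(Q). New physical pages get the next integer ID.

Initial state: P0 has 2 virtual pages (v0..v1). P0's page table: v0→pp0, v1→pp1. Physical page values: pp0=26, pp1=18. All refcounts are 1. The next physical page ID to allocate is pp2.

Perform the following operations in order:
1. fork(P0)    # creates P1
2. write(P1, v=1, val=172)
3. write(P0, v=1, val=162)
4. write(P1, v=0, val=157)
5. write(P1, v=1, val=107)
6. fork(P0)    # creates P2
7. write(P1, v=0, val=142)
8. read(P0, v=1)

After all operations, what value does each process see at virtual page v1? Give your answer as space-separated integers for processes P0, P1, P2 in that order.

Op 1: fork(P0) -> P1. 2 ppages; refcounts: pp0:2 pp1:2
Op 2: write(P1, v1, 172). refcount(pp1)=2>1 -> COPY to pp2. 3 ppages; refcounts: pp0:2 pp1:1 pp2:1
Op 3: write(P0, v1, 162). refcount(pp1)=1 -> write in place. 3 ppages; refcounts: pp0:2 pp1:1 pp2:1
Op 4: write(P1, v0, 157). refcount(pp0)=2>1 -> COPY to pp3. 4 ppages; refcounts: pp0:1 pp1:1 pp2:1 pp3:1
Op 5: write(P1, v1, 107). refcount(pp2)=1 -> write in place. 4 ppages; refcounts: pp0:1 pp1:1 pp2:1 pp3:1
Op 6: fork(P0) -> P2. 4 ppages; refcounts: pp0:2 pp1:2 pp2:1 pp3:1
Op 7: write(P1, v0, 142). refcount(pp3)=1 -> write in place. 4 ppages; refcounts: pp0:2 pp1:2 pp2:1 pp3:1
Op 8: read(P0, v1) -> 162. No state change.
P0: v1 -> pp1 = 162
P1: v1 -> pp2 = 107
P2: v1 -> pp1 = 162

Answer: 162 107 162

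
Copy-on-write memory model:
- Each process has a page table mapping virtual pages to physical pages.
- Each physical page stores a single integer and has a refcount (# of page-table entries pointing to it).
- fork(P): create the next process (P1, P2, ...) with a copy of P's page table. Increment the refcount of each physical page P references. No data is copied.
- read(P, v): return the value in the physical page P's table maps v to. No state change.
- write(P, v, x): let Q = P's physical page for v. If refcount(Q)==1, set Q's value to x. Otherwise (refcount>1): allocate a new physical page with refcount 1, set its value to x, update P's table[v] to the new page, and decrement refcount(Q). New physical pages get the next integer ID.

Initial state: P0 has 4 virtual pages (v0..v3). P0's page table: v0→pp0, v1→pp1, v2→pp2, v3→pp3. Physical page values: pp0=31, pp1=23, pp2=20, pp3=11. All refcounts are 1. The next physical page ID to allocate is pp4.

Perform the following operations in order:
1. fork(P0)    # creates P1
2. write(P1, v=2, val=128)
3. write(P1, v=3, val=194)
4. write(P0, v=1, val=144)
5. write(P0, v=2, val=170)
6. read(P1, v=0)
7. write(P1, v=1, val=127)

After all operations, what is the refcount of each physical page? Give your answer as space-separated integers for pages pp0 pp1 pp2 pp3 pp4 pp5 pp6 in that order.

Answer: 2 1 1 1 1 1 1

Derivation:
Op 1: fork(P0) -> P1. 4 ppages; refcounts: pp0:2 pp1:2 pp2:2 pp3:2
Op 2: write(P1, v2, 128). refcount(pp2)=2>1 -> COPY to pp4. 5 ppages; refcounts: pp0:2 pp1:2 pp2:1 pp3:2 pp4:1
Op 3: write(P1, v3, 194). refcount(pp3)=2>1 -> COPY to pp5. 6 ppages; refcounts: pp0:2 pp1:2 pp2:1 pp3:1 pp4:1 pp5:1
Op 4: write(P0, v1, 144). refcount(pp1)=2>1 -> COPY to pp6. 7 ppages; refcounts: pp0:2 pp1:1 pp2:1 pp3:1 pp4:1 pp5:1 pp6:1
Op 5: write(P0, v2, 170). refcount(pp2)=1 -> write in place. 7 ppages; refcounts: pp0:2 pp1:1 pp2:1 pp3:1 pp4:1 pp5:1 pp6:1
Op 6: read(P1, v0) -> 31. No state change.
Op 7: write(P1, v1, 127). refcount(pp1)=1 -> write in place. 7 ppages; refcounts: pp0:2 pp1:1 pp2:1 pp3:1 pp4:1 pp5:1 pp6:1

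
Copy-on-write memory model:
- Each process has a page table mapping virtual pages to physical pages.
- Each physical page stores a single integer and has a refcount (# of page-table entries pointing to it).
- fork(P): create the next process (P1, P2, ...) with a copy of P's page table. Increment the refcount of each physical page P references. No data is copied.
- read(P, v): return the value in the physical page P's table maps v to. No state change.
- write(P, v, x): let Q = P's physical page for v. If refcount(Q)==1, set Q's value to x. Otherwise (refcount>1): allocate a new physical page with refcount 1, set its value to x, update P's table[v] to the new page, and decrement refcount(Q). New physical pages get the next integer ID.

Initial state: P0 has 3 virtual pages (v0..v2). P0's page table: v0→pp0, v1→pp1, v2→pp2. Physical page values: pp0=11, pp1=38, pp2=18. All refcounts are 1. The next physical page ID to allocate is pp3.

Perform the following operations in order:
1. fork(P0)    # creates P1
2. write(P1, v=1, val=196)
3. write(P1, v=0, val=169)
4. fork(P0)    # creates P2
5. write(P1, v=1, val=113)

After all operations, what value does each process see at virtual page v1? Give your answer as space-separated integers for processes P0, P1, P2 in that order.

Op 1: fork(P0) -> P1. 3 ppages; refcounts: pp0:2 pp1:2 pp2:2
Op 2: write(P1, v1, 196). refcount(pp1)=2>1 -> COPY to pp3. 4 ppages; refcounts: pp0:2 pp1:1 pp2:2 pp3:1
Op 3: write(P1, v0, 169). refcount(pp0)=2>1 -> COPY to pp4. 5 ppages; refcounts: pp0:1 pp1:1 pp2:2 pp3:1 pp4:1
Op 4: fork(P0) -> P2. 5 ppages; refcounts: pp0:2 pp1:2 pp2:3 pp3:1 pp4:1
Op 5: write(P1, v1, 113). refcount(pp3)=1 -> write in place. 5 ppages; refcounts: pp0:2 pp1:2 pp2:3 pp3:1 pp4:1
P0: v1 -> pp1 = 38
P1: v1 -> pp3 = 113
P2: v1 -> pp1 = 38

Answer: 38 113 38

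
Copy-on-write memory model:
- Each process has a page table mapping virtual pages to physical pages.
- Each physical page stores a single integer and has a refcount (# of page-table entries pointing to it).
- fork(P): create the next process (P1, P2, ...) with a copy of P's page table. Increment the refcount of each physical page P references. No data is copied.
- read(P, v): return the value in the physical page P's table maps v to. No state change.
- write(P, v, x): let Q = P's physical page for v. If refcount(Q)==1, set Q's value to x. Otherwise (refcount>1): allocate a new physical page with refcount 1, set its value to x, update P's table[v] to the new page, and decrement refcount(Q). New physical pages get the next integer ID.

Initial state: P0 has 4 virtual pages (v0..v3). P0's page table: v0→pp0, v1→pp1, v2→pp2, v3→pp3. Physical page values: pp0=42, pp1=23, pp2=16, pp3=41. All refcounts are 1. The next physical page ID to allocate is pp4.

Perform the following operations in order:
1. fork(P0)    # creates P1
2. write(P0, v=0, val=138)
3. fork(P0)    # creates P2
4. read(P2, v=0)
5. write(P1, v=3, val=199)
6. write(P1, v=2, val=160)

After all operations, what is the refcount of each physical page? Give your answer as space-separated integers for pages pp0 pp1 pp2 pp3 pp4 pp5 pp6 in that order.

Answer: 1 3 2 2 2 1 1

Derivation:
Op 1: fork(P0) -> P1. 4 ppages; refcounts: pp0:2 pp1:2 pp2:2 pp3:2
Op 2: write(P0, v0, 138). refcount(pp0)=2>1 -> COPY to pp4. 5 ppages; refcounts: pp0:1 pp1:2 pp2:2 pp3:2 pp4:1
Op 3: fork(P0) -> P2. 5 ppages; refcounts: pp0:1 pp1:3 pp2:3 pp3:3 pp4:2
Op 4: read(P2, v0) -> 138. No state change.
Op 5: write(P1, v3, 199). refcount(pp3)=3>1 -> COPY to pp5. 6 ppages; refcounts: pp0:1 pp1:3 pp2:3 pp3:2 pp4:2 pp5:1
Op 6: write(P1, v2, 160). refcount(pp2)=3>1 -> COPY to pp6. 7 ppages; refcounts: pp0:1 pp1:3 pp2:2 pp3:2 pp4:2 pp5:1 pp6:1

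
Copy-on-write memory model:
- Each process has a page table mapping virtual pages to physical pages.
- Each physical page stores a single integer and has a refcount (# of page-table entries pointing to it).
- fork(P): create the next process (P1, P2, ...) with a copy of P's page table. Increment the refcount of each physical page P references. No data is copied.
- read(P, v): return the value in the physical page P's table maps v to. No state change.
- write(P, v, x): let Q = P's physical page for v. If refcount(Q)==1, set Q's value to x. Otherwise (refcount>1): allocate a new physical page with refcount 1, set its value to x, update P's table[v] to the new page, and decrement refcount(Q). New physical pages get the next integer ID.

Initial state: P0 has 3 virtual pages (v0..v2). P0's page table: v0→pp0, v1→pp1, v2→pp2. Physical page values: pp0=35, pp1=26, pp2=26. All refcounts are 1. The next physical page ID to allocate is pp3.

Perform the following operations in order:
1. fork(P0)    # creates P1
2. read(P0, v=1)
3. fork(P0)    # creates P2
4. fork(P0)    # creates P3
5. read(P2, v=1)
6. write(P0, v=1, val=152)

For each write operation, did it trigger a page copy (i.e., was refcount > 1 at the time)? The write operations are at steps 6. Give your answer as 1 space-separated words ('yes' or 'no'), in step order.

Op 1: fork(P0) -> P1. 3 ppages; refcounts: pp0:2 pp1:2 pp2:2
Op 2: read(P0, v1) -> 26. No state change.
Op 3: fork(P0) -> P2. 3 ppages; refcounts: pp0:3 pp1:3 pp2:3
Op 4: fork(P0) -> P3. 3 ppages; refcounts: pp0:4 pp1:4 pp2:4
Op 5: read(P2, v1) -> 26. No state change.
Op 6: write(P0, v1, 152). refcount(pp1)=4>1 -> COPY to pp3. 4 ppages; refcounts: pp0:4 pp1:3 pp2:4 pp3:1

yes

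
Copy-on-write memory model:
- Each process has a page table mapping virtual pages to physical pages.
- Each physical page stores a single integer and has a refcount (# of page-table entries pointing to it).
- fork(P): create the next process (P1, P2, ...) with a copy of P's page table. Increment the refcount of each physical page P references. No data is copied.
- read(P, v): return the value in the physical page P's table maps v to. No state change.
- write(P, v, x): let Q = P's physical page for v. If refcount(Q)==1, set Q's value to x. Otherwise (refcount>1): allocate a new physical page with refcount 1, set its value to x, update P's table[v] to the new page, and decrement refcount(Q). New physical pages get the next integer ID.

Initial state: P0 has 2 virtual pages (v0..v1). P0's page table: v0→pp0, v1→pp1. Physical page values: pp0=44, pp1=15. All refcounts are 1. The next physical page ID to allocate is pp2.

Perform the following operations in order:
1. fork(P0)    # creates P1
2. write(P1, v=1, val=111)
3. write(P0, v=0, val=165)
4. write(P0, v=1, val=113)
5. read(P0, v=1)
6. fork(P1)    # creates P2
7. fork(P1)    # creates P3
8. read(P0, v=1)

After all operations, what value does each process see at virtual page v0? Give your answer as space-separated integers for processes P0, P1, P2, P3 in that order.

Op 1: fork(P0) -> P1. 2 ppages; refcounts: pp0:2 pp1:2
Op 2: write(P1, v1, 111). refcount(pp1)=2>1 -> COPY to pp2. 3 ppages; refcounts: pp0:2 pp1:1 pp2:1
Op 3: write(P0, v0, 165). refcount(pp0)=2>1 -> COPY to pp3. 4 ppages; refcounts: pp0:1 pp1:1 pp2:1 pp3:1
Op 4: write(P0, v1, 113). refcount(pp1)=1 -> write in place. 4 ppages; refcounts: pp0:1 pp1:1 pp2:1 pp3:1
Op 5: read(P0, v1) -> 113. No state change.
Op 6: fork(P1) -> P2. 4 ppages; refcounts: pp0:2 pp1:1 pp2:2 pp3:1
Op 7: fork(P1) -> P3. 4 ppages; refcounts: pp0:3 pp1:1 pp2:3 pp3:1
Op 8: read(P0, v1) -> 113. No state change.
P0: v0 -> pp3 = 165
P1: v0 -> pp0 = 44
P2: v0 -> pp0 = 44
P3: v0 -> pp0 = 44

Answer: 165 44 44 44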